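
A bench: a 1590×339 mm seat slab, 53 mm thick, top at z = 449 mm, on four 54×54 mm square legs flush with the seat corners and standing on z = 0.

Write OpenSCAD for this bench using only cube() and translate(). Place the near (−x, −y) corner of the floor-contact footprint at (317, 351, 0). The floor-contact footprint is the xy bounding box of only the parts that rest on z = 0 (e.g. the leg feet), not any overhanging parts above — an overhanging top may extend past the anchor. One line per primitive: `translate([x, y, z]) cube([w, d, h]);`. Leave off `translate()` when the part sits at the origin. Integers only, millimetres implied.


// leg_h = 449 − 53 = 396
translate([317, 351, 396]) cube([1590, 339, 53]);
translate([317, 351, 0]) cube([54, 54, 396]);
translate([317, 636, 0]) cube([54, 54, 396]);
translate([1853, 351, 0]) cube([54, 54, 396]);
translate([1853, 636, 0]) cube([54, 54, 396]);


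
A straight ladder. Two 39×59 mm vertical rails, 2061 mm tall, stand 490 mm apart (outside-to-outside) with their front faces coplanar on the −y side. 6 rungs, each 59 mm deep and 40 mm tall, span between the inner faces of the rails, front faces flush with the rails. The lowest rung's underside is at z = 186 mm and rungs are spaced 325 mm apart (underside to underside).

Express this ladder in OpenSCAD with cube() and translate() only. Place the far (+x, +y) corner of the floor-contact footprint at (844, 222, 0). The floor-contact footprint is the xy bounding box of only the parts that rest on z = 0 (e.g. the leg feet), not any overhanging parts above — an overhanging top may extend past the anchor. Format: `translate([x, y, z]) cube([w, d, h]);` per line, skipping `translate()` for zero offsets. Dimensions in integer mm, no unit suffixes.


translate([354, 163, 0]) cube([39, 59, 2061]);
translate([805, 163, 0]) cube([39, 59, 2061]);
translate([393, 163, 186]) cube([412, 59, 40]);
translate([393, 163, 511]) cube([412, 59, 40]);
translate([393, 163, 836]) cube([412, 59, 40]);
translate([393, 163, 1161]) cube([412, 59, 40]);
translate([393, 163, 1486]) cube([412, 59, 40]);
translate([393, 163, 1811]) cube([412, 59, 40]);


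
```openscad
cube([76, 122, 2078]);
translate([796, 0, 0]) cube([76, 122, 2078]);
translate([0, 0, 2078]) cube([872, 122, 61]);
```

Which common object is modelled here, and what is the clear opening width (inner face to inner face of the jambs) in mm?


A door frame. The clear opening width is 720 mm.

Two 2078 mm tall posts with a header on top — a door frame. The left jamb is 76 mm wide at x = 0; the right jamb starts at x = 796. The clear opening is 796 − 76 = 720 mm.


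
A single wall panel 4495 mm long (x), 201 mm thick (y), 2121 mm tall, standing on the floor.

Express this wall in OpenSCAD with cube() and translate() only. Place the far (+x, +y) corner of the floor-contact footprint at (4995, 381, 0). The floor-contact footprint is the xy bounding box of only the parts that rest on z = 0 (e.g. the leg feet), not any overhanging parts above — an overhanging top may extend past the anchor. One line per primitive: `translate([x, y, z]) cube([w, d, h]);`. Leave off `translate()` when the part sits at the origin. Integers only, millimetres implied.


translate([500, 180, 0]) cube([4495, 201, 2121]);


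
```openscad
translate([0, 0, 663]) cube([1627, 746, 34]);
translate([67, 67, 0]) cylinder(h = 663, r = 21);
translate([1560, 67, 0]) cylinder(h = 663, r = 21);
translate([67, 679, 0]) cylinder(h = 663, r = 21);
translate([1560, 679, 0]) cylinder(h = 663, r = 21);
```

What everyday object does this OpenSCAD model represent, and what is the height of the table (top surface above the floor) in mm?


A table. The table height is 697 mm.

A 1627×746×34 slab sits at z = 663 on four Ø42 mm round legs — a table. The top surface is at 663 + 34 = 697 mm.


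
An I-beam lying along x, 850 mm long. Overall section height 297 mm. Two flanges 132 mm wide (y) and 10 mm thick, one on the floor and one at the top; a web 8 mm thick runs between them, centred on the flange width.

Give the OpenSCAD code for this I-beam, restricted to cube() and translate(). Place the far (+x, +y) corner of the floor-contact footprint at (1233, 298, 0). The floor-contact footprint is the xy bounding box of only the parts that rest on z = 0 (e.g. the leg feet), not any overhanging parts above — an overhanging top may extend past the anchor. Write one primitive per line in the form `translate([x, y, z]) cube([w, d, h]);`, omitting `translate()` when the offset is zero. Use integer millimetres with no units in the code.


translate([383, 166, 0]) cube([850, 132, 10]);
translate([383, 228, 10]) cube([850, 8, 277]);
translate([383, 166, 287]) cube([850, 132, 10]);


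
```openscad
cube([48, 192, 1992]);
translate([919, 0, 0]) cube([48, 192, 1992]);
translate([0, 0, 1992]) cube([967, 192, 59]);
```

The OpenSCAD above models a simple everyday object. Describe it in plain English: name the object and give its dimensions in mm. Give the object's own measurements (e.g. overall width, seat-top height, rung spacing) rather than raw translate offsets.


A door frame. The clear opening is 871 mm wide and 1992 mm high. Two 48 mm wide jambs, 192 mm deep, stand either side of the opening from the floor to the top of the opening. A 59 mm thick head sits across the top of both jambs, spanning the full outside width of the frame.


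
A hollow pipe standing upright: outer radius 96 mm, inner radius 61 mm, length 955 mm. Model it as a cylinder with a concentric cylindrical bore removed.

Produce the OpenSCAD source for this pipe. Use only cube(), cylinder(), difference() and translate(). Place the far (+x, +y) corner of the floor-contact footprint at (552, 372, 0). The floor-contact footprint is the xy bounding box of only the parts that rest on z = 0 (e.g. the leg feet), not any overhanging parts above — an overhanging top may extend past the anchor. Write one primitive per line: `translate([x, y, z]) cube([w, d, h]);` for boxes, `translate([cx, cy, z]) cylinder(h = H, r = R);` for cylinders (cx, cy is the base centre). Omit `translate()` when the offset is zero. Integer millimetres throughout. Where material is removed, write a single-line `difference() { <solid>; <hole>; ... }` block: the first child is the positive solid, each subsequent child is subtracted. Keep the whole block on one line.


difference() { translate([456, 276, 0]) cylinder(h = 955, r = 96); translate([456, 276, 0]) cylinder(h = 955, r = 61); }


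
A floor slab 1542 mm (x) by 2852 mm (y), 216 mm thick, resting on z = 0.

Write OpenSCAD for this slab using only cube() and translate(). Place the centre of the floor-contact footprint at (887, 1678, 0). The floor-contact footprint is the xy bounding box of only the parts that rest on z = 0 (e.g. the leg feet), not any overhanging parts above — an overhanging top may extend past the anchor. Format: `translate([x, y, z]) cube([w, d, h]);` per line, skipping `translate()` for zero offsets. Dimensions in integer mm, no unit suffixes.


translate([116, 252, 0]) cube([1542, 2852, 216]);


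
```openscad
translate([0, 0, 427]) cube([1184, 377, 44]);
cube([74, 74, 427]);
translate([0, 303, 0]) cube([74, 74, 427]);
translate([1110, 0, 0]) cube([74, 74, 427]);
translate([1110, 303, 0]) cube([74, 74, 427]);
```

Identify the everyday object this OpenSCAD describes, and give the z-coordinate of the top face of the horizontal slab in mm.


A bench. The seat-top height is 471 mm.

A long slab on four corner posts — a bench. The slab sits at z = 427 with thickness 44, so the top is 427 + 44 = 471 mm.


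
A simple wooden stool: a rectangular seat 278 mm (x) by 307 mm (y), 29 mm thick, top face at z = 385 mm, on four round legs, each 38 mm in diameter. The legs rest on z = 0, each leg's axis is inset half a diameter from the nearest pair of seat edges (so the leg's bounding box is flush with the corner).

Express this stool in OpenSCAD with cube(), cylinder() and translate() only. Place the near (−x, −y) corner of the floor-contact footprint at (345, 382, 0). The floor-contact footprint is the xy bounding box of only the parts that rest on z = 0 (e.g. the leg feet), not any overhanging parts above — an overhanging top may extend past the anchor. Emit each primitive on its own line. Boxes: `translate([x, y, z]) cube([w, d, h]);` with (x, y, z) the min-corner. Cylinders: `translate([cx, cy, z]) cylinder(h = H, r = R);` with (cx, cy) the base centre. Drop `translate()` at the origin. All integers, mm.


translate([345, 382, 356]) cube([278, 307, 29]);
translate([364, 401, 0]) cylinder(h = 356, r = 19);
translate([604, 401, 0]) cylinder(h = 356, r = 19);
translate([364, 670, 0]) cylinder(h = 356, r = 19);
translate([604, 670, 0]) cylinder(h = 356, r = 19);


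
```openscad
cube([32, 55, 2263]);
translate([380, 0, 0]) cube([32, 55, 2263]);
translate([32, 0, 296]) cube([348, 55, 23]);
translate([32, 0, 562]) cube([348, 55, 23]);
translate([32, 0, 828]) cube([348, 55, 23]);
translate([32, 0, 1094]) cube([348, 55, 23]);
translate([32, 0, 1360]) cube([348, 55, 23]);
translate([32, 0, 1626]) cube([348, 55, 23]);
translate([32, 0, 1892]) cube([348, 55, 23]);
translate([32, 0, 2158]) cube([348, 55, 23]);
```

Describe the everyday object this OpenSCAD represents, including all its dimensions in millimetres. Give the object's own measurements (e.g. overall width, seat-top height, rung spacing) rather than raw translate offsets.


A straight ladder. Two 32×55 mm vertical rails, 2263 mm tall, stand 412 mm apart (outside-to-outside) with their front faces coplanar on the −y side. 8 rungs, each 55 mm deep and 23 mm tall, span between the inner faces of the rails, front faces flush with the rails. The lowest rung's underside is at z = 296 mm and rungs are spaced 266 mm apart (underside to underside).


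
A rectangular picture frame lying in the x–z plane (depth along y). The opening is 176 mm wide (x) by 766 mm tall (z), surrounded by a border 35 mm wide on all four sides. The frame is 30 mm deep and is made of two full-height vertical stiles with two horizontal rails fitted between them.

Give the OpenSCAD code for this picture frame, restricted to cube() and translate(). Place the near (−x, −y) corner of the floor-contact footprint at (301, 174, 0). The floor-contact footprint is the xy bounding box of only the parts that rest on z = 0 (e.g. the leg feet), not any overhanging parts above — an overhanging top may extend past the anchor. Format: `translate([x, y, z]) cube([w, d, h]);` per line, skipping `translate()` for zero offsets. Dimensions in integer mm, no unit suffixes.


translate([301, 174, 0]) cube([35, 30, 836]);
translate([512, 174, 0]) cube([35, 30, 836]);
translate([336, 174, 0]) cube([176, 30, 35]);
translate([336, 174, 801]) cube([176, 30, 35]);


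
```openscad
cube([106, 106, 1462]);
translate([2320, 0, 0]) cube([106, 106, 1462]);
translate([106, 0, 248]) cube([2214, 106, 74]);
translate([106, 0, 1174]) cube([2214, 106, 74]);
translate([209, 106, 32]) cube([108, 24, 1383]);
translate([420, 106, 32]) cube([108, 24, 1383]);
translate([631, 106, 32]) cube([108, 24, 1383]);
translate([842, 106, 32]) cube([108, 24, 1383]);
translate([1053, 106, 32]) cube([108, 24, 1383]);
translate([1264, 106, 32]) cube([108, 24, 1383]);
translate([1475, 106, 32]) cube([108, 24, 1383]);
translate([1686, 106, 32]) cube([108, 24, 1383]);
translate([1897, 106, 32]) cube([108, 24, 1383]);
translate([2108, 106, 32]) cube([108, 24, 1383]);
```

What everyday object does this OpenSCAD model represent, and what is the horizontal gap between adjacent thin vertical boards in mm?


A fence section. The picket gap is 103 mm.

Two posts, two rails, 10 pickets — a fence section. Span 2214 mm holds 10 pickets of 108 mm with 11 equal gaps: ⌊(2214 − 10·108) / 11⌋ = 103 mm.


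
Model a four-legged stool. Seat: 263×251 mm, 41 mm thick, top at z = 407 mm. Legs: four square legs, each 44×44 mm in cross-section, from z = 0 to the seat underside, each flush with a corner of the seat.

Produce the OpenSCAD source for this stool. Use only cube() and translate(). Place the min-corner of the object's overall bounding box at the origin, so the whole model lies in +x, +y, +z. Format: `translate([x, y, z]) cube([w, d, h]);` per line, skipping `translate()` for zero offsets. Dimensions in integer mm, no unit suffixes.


translate([0, 0, 366]) cube([263, 251, 41]);
cube([44, 44, 366]);
translate([219, 0, 0]) cube([44, 44, 366]);
translate([0, 207, 0]) cube([44, 44, 366]);
translate([219, 207, 0]) cube([44, 44, 366]);


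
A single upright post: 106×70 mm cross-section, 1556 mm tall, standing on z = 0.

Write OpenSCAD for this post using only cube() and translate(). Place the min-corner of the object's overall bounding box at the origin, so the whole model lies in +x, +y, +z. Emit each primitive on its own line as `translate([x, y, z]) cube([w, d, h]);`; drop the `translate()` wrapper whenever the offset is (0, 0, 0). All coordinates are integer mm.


cube([106, 70, 1556]);


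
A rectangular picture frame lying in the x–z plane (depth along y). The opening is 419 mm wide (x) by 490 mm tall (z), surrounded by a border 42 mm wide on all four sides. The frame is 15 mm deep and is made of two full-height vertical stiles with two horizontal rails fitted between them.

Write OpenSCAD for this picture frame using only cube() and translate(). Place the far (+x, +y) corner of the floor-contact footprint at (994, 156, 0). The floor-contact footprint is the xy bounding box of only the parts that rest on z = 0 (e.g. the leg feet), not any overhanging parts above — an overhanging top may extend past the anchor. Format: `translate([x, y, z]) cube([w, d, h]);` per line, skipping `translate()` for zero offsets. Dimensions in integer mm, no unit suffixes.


translate([491, 141, 0]) cube([42, 15, 574]);
translate([952, 141, 0]) cube([42, 15, 574]);
translate([533, 141, 0]) cube([419, 15, 42]);
translate([533, 141, 532]) cube([419, 15, 42]);


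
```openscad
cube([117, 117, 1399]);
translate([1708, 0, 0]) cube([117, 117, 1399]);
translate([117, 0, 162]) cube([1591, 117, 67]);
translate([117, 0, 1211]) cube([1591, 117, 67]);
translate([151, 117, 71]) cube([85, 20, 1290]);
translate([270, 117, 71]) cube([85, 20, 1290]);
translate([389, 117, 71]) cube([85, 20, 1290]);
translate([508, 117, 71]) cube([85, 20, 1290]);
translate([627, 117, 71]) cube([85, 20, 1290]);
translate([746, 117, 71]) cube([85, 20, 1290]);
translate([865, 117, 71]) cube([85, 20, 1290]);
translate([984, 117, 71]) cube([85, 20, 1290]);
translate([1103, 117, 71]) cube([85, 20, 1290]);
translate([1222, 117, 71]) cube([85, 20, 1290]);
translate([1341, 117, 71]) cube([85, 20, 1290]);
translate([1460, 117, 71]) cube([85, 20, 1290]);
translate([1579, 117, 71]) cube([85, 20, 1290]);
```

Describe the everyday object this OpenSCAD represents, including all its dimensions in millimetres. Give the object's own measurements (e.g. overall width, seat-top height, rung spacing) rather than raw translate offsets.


A fence section. Two 117×117 mm posts, 1399 mm tall, stand on the floor with a clear span of 1591 mm between their inner faces. Two horizontal rails of 117×67 mm section span the gap between the posts with their undersides at z = 162 mm and z = 1211 mm, flush with the posts' −y face. 13 pickets, each 85 mm wide, 20 mm thick and 1290 mm tall, are fixed to the +y face of the rails with their bottoms at z = 71 mm, spaced across the span with a 34 mm gap after the −x post and between neighbouring pickets, with 44 mm left before the +x post.


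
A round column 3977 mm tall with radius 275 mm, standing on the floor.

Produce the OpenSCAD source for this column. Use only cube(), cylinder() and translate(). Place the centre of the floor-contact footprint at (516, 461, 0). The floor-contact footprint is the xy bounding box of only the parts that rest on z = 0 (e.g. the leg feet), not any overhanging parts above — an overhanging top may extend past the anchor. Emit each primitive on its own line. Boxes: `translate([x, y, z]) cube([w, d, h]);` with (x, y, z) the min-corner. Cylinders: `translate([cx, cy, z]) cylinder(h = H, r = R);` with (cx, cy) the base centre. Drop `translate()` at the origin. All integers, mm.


translate([516, 461, 0]) cylinder(h = 3977, r = 275);


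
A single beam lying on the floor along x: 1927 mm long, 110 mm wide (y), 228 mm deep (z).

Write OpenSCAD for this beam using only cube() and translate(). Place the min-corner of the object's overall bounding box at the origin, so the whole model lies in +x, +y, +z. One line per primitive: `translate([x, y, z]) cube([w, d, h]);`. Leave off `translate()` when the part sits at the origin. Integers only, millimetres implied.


cube([1927, 110, 228]);


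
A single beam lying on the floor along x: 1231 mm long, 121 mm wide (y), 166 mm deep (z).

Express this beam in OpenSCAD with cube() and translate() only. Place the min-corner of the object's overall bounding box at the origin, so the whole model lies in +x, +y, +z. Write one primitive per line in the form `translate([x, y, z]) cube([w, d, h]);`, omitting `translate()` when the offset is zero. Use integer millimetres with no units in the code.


cube([1231, 121, 166]);


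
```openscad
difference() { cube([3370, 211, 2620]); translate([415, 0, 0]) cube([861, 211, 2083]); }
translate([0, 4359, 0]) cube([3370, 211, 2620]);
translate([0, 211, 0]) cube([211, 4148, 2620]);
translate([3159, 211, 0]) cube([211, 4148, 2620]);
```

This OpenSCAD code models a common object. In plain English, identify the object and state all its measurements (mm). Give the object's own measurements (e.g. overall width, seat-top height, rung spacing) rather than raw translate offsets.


A single room: four walls, each 2620 mm tall and 211 mm thick, enclosing an outside footprint 3370×4570 mm (x × y), no floor or roof. The front and back walls (−y and +y sides) run the full x-width; the side walls fit between their inner faces. A door opening 861 mm wide and 2083 mm tall is cut through the front wall from the floor up, its −x edge 415 mm from the wall's −x end.


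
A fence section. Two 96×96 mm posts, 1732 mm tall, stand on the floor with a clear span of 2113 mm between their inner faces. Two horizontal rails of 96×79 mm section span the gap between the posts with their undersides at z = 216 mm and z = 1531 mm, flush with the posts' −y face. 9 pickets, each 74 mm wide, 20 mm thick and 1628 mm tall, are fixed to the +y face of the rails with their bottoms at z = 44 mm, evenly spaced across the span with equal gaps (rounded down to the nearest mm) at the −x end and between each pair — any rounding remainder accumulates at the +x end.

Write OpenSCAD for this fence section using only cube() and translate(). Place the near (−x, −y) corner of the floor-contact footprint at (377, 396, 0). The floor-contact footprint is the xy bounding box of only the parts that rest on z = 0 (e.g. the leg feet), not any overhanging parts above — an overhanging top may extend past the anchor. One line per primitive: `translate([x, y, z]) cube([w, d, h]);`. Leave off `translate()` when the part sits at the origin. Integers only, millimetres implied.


translate([377, 396, 0]) cube([96, 96, 1732]);
translate([2586, 396, 0]) cube([96, 96, 1732]);
translate([473, 396, 216]) cube([2113, 96, 79]);
translate([473, 396, 1531]) cube([2113, 96, 79]);
translate([617, 492, 44]) cube([74, 20, 1628]);
translate([835, 492, 44]) cube([74, 20, 1628]);
translate([1053, 492, 44]) cube([74, 20, 1628]);
translate([1271, 492, 44]) cube([74, 20, 1628]);
translate([1489, 492, 44]) cube([74, 20, 1628]);
translate([1707, 492, 44]) cube([74, 20, 1628]);
translate([1925, 492, 44]) cube([74, 20, 1628]);
translate([2143, 492, 44]) cube([74, 20, 1628]);
translate([2361, 492, 44]) cube([74, 20, 1628]);


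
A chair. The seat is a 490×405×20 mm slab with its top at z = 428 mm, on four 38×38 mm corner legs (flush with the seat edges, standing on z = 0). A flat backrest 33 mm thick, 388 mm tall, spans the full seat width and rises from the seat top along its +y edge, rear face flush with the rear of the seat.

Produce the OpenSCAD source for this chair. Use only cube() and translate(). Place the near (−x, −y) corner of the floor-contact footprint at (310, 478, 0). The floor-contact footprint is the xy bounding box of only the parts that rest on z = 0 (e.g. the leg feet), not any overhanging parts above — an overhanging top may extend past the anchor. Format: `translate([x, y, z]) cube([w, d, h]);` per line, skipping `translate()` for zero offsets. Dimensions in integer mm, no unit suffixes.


translate([310, 478, 408]) cube([490, 405, 20]);
translate([310, 478, 0]) cube([38, 38, 408]);
translate([762, 478, 0]) cube([38, 38, 408]);
translate([310, 845, 0]) cube([38, 38, 408]);
translate([762, 845, 0]) cube([38, 38, 408]);
translate([310, 850, 428]) cube([490, 33, 388]);


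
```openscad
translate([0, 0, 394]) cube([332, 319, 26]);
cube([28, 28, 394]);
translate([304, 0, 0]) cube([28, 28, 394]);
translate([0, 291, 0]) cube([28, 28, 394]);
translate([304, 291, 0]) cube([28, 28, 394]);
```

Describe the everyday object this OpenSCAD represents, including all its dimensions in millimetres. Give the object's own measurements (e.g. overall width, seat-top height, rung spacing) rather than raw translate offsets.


A simple wooden stool: a rectangular seat 332 mm (x) by 319 mm (y), 26 mm thick, top face at z = 420 mm, on four square legs, each 28×28 mm in cross-section. The legs rest on z = 0, each flush with a corner of the seat.


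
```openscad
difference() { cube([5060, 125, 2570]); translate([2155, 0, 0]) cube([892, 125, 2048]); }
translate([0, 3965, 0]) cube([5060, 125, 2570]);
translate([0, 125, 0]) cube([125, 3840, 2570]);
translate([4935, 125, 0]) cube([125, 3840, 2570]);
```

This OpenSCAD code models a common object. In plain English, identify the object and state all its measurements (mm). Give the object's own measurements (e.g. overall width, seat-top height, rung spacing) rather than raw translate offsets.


A single room: four walls, each 2570 mm tall and 125 mm thick, enclosing an outside footprint 5060×4090 mm (x × y), no floor or roof. The front and back walls (−y and +y sides) run the full x-width; the side walls fit between their inner faces. A door opening 892 mm wide and 2048 mm tall is cut through the front wall from the floor up, its −x edge 2155 mm from the wall's −x end.


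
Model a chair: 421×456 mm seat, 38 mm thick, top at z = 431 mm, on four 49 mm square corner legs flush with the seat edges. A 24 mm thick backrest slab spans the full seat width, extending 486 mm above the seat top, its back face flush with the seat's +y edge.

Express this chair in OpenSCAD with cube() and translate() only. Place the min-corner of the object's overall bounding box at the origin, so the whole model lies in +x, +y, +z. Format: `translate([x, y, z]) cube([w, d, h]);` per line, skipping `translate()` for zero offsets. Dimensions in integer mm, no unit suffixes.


// leg_h = 431 - 38 = 393
translate([0, 0, 393]) cube([421, 456, 38]);
cube([49, 49, 393]);
translate([372, 0, 0]) cube([49, 49, 393]);
translate([0, 407, 0]) cube([49, 49, 393]);
translate([372, 407, 0]) cube([49, 49, 393]);
translate([0, 432, 431]) cube([421, 24, 486]);


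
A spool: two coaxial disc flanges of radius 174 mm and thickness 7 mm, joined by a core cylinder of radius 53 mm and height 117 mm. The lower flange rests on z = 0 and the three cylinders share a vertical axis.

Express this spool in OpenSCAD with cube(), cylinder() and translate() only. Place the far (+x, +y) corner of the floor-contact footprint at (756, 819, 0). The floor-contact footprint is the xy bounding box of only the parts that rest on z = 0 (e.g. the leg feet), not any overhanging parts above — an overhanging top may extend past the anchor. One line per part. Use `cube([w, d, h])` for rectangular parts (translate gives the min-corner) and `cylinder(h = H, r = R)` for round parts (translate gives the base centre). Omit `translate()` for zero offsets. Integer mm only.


translate([582, 645, 0]) cylinder(h = 7, r = 174);
translate([582, 645, 7]) cylinder(h = 117, r = 53);
translate([582, 645, 124]) cylinder(h = 7, r = 174);


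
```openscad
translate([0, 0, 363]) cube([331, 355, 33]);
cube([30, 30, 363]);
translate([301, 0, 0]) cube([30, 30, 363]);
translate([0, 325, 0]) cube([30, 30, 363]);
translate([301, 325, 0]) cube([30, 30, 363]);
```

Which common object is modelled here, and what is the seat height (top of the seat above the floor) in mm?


A stool. The seat height is 396 mm.

A 331×355×33 slab at z = 363 on four corner posts — a stool. The seat top is 363 + 33 = 396 mm.


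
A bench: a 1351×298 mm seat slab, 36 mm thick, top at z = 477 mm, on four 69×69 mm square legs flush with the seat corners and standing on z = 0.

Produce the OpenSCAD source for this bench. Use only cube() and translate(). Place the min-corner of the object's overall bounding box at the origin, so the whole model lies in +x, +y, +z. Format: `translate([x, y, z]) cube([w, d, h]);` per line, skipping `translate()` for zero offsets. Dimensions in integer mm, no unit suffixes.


translate([0, 0, 441]) cube([1351, 298, 36]);
cube([69, 69, 441]);
translate([0, 229, 0]) cube([69, 69, 441]);
translate([1282, 0, 0]) cube([69, 69, 441]);
translate([1282, 229, 0]) cube([69, 69, 441]);


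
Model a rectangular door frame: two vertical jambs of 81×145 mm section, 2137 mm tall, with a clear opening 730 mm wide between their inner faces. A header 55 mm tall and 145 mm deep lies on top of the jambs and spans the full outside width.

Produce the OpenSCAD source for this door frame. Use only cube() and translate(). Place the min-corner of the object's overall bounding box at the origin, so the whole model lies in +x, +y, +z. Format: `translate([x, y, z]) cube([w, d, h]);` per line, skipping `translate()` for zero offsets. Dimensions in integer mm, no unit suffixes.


cube([81, 145, 2137]);
translate([811, 0, 0]) cube([81, 145, 2137]);
translate([0, 0, 2137]) cube([892, 145, 55]);


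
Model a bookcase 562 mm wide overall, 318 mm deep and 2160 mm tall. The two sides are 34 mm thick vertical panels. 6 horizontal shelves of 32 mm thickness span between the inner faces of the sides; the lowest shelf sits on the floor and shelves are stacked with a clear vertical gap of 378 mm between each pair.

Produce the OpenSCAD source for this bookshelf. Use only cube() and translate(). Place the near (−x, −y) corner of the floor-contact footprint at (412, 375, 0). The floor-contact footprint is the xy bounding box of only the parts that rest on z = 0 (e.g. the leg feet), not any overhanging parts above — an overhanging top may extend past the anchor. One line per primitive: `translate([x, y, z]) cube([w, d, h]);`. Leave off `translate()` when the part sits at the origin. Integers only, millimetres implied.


translate([412, 375, 0]) cube([34, 318, 2160]);
translate([940, 375, 0]) cube([34, 318, 2160]);
translate([446, 375, 0]) cube([494, 318, 32]);
translate([446, 375, 410]) cube([494, 318, 32]);
translate([446, 375, 820]) cube([494, 318, 32]);
translate([446, 375, 1230]) cube([494, 318, 32]);
translate([446, 375, 1640]) cube([494, 318, 32]);
translate([446, 375, 2050]) cube([494, 318, 32]);


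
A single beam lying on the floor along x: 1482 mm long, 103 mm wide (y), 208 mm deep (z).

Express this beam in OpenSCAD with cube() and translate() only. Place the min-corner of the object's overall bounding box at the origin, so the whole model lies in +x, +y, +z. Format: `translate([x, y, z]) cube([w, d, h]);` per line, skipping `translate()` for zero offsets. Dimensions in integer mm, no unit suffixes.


cube([1482, 103, 208]);


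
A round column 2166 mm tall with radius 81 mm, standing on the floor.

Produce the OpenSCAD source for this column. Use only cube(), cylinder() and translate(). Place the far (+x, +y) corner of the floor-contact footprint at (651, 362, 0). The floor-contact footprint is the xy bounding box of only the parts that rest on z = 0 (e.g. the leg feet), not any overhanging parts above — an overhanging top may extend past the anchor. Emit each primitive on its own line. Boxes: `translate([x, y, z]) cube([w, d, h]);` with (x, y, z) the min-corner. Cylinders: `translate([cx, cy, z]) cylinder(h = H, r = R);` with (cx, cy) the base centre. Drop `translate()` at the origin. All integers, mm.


translate([570, 281, 0]) cylinder(h = 2166, r = 81);


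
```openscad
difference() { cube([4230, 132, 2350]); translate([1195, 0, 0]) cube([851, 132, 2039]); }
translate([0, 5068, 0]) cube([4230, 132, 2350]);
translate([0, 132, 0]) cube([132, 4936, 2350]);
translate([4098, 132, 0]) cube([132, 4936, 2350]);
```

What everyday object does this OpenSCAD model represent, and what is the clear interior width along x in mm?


A single room. The interior width is 3966 mm.

Four walls enclosing a rectangle with a door in the front wall — a room. Outside width 4230 minus two 132 mm walls gives 3966 mm.


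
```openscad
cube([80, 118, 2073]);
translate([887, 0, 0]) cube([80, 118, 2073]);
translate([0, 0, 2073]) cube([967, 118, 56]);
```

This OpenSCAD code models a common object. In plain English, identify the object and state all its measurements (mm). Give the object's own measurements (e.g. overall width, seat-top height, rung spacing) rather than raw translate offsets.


A door frame. The clear opening is 807 mm wide and 2073 mm high. Two 80 mm wide jambs, 118 mm deep, stand either side of the opening from the floor to the top of the opening. A 56 mm thick head sits across the top of both jambs, spanning the full outside width of the frame.


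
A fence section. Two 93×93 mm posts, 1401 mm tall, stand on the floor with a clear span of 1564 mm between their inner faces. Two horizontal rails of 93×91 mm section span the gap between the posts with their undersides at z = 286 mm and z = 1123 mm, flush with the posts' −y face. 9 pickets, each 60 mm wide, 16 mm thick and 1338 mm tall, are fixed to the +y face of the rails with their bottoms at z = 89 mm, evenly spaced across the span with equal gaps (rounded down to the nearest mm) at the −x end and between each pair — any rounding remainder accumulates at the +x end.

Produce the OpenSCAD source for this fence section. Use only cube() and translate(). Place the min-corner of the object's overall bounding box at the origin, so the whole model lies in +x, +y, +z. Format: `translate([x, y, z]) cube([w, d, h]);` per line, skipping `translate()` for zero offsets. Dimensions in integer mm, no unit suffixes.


cube([93, 93, 1401]);
translate([1657, 0, 0]) cube([93, 93, 1401]);
translate([93, 0, 286]) cube([1564, 93, 91]);
translate([93, 0, 1123]) cube([1564, 93, 91]);
translate([195, 93, 89]) cube([60, 16, 1338]);
translate([357, 93, 89]) cube([60, 16, 1338]);
translate([519, 93, 89]) cube([60, 16, 1338]);
translate([681, 93, 89]) cube([60, 16, 1338]);
translate([843, 93, 89]) cube([60, 16, 1338]);
translate([1005, 93, 89]) cube([60, 16, 1338]);
translate([1167, 93, 89]) cube([60, 16, 1338]);
translate([1329, 93, 89]) cube([60, 16, 1338]);
translate([1491, 93, 89]) cube([60, 16, 1338]);


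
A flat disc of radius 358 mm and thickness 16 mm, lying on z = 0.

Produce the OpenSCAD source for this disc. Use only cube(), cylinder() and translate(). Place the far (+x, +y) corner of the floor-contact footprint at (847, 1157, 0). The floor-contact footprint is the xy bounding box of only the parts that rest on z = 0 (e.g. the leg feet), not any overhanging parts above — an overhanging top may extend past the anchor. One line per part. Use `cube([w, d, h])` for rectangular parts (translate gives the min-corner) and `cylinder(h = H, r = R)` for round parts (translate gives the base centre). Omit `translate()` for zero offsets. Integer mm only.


translate([489, 799, 0]) cylinder(h = 16, r = 358);


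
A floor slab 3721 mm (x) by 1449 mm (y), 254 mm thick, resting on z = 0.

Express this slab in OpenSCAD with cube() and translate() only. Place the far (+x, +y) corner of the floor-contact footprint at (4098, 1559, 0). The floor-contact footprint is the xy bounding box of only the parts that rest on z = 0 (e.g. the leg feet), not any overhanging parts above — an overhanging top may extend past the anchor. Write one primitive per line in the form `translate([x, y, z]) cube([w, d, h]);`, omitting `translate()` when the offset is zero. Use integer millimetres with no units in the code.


translate([377, 110, 0]) cube([3721, 1449, 254]);


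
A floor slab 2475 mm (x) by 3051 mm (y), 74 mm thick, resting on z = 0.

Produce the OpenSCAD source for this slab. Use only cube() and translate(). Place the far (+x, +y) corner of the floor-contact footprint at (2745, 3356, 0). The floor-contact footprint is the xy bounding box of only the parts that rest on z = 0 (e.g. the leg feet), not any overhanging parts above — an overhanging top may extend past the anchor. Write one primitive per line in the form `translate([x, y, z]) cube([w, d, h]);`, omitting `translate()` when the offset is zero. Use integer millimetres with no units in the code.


translate([270, 305, 0]) cube([2475, 3051, 74]);


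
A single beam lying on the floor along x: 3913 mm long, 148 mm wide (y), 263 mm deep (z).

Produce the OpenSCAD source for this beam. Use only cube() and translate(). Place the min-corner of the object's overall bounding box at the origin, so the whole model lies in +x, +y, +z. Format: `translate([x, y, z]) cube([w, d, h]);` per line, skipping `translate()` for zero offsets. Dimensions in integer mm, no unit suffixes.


cube([3913, 148, 263]);


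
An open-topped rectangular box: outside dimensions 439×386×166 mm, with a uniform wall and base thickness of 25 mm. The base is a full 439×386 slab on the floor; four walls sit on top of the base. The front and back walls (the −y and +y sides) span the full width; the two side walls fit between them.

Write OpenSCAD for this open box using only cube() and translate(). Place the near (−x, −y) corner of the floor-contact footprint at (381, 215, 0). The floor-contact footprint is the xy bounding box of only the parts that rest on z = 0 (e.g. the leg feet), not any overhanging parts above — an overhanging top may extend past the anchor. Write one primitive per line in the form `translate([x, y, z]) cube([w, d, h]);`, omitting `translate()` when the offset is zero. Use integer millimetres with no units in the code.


translate([381, 215, 0]) cube([439, 386, 25]);
translate([381, 215, 25]) cube([439, 25, 141]);
translate([381, 576, 25]) cube([439, 25, 141]);
translate([381, 240, 25]) cube([25, 336, 141]);
translate([795, 240, 25]) cube([25, 336, 141]);


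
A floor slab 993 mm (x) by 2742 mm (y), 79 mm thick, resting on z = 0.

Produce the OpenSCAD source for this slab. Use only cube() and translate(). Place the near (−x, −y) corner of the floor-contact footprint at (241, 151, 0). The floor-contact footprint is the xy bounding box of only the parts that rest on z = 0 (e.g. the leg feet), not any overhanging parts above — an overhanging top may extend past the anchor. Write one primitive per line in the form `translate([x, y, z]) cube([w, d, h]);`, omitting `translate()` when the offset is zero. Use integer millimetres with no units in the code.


translate([241, 151, 0]) cube([993, 2742, 79]);


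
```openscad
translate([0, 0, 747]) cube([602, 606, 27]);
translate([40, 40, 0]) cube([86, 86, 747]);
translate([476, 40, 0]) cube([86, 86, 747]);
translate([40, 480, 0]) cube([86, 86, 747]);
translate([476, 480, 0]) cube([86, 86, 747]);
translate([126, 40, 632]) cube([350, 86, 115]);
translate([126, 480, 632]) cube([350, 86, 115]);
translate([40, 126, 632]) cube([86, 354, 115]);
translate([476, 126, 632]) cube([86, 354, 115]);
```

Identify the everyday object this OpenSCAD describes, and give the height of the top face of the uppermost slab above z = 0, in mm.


A table. The table height is 774 mm.

A 602×606×27 slab sits at z = 747 on four 86 mm square posts — a table. The top surface is at 747 + 27 = 774 mm.


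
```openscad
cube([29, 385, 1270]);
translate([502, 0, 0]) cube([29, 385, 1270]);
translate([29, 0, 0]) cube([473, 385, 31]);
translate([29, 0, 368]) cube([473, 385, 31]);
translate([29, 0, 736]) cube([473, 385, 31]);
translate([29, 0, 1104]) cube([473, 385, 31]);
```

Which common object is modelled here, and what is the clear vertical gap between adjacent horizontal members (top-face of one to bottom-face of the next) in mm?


A bookshelf. The clear shelf gap is 337 mm.

Two tall side panels with 4 horizontal boards between them — a bookshelf. The first two shelf undersides are at z = 0 and z = 368; with shelf thickness 31, the clear gap is 368 − 0 − 31 = 337 mm.


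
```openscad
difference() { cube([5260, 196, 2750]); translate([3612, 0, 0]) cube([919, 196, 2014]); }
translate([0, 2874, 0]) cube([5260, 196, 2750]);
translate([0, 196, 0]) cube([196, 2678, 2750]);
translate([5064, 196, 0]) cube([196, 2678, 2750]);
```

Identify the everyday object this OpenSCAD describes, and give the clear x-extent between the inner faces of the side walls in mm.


A single room. The interior width is 4868 mm.

Four walls enclosing a rectangle with a door in the front wall — a room. Outside width 5260 minus two 196 mm walls gives 4868 mm.


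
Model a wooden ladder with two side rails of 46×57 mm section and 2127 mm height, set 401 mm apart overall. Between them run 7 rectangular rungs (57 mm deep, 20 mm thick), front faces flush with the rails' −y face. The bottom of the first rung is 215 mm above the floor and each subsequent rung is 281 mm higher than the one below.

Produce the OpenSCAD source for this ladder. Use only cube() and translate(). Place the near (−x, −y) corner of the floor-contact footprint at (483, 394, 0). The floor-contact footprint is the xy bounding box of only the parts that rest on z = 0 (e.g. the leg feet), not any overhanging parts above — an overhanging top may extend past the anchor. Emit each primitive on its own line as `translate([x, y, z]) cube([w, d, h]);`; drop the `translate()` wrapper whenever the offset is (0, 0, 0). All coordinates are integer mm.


// rung span = 401 - 2*46 = 309
// rung[k] z = 215 + k*281
translate([483, 394, 0]) cube([46, 57, 2127]);
translate([838, 394, 0]) cube([46, 57, 2127]);
translate([529, 394, 215]) cube([309, 57, 20]);
translate([529, 394, 496]) cube([309, 57, 20]);
translate([529, 394, 777]) cube([309, 57, 20]);
translate([529, 394, 1058]) cube([309, 57, 20]);
translate([529, 394, 1339]) cube([309, 57, 20]);
translate([529, 394, 1620]) cube([309, 57, 20]);
translate([529, 394, 1901]) cube([309, 57, 20]);


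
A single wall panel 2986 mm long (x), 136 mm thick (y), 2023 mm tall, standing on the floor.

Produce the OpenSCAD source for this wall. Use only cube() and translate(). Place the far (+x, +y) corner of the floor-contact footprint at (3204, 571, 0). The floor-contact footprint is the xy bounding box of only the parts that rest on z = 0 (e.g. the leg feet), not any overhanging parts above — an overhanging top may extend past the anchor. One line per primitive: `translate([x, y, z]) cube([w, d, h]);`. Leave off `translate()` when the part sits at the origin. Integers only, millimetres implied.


translate([218, 435, 0]) cube([2986, 136, 2023]);


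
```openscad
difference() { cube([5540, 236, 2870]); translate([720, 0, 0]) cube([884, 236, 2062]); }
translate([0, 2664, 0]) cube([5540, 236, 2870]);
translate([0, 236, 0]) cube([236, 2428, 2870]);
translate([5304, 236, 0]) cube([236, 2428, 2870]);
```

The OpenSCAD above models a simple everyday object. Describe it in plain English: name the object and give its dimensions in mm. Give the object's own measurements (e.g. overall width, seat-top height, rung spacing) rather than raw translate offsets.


A single room: four walls, each 2870 mm tall and 236 mm thick, enclosing an outside footprint 5540×2900 mm (x × y), no floor or roof. The front and back walls (−y and +y sides) run the full x-width; the side walls fit between their inner faces. A door opening 884 mm wide and 2062 mm tall is cut through the front wall from the floor up, its −x edge 720 mm from the wall's −x end.
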